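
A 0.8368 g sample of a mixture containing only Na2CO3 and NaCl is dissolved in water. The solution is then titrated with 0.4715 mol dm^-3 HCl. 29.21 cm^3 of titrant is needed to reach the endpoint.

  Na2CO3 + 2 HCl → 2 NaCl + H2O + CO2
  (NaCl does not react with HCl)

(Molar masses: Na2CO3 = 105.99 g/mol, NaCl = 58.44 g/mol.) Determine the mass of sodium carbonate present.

n(HCl) = 0.02921 × 0.4715 = 0.01377 mol
Let x = n(Na2CO3), y = n(NaCl).
Titrant: 2x = 0.01377;  mass: 105.99x + 58.44y = 0.8368
Solving, x = 6.886 × 10^-3 mol, y = 1.830 × 10^-3 mol
mass of Na2CO3 = 6.886 × 10^-3 × 105.99 = 0.7299 g

0.7299 g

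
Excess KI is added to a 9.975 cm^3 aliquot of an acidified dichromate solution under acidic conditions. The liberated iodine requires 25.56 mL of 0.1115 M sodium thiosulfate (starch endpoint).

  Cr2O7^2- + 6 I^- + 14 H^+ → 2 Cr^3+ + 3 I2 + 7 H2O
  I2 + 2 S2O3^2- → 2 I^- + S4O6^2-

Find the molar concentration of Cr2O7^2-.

n(S2O3^2-) = 0.02556 × 0.1115 = 2.850 × 10^-3 mol
n(I2) = n(S2O3^2-)/2 = 1.425 × 10^-3 mol
From the 1:3 ratio, n(Cr2O7^2-) in the aliquot = 1/3 × 1.425 × 10^-3 = 4.750 × 10^-4 mol
[Cr2O7^2-] = 4.750 × 10^-4 / 0.009975 = 0.04762 mol/L

0.04762 M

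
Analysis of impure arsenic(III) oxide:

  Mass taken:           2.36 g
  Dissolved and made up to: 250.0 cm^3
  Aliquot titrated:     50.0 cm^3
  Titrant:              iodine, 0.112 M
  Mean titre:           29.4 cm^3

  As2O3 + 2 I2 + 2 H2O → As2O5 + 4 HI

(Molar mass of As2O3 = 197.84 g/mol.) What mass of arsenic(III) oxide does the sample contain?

n(I2) per titration = 0.0294 × 0.112 = 3.29 × 10^-3 mol
From the 1:2 ratio, n(As2O3) in each aliquot = 1/2 × 3.29 × 10^-3 = 1.65 × 10^-3 mol
n(As2O3) in the whole flask = 1.65 × 10^-3 × 250.0/50.0 = 8.23 × 10^-3 mol
mass of As2O3 = 8.23 × 10^-3 × 197.84 = 1.63 g

1.63 g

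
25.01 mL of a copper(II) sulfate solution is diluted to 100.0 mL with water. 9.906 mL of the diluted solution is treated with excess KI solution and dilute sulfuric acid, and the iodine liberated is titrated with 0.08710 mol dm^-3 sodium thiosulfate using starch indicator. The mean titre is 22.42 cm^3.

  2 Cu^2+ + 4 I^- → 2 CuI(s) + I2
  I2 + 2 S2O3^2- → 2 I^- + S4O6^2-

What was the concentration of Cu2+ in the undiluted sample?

0.7882 mol/L

n(S2O3^2-) = 0.02242 × 0.08710 = 1.953 × 10^-3 mol
n(I2) = n(S2O3^2-)/2 = 9.764 × 10^-4 mol
From the 2:1 ratio, n(Cu2+) in the aliquot = 2/1 × 9.764 × 10^-4 = 1.953 × 10^-3 mol
[Cu2+]_dilute = 1.953 × 10^-3 / 0.009906 = 0.1971 mol/L
[Cu2+]_original = 0.1971 × 100.0/25.01 = 0.7882 mol/L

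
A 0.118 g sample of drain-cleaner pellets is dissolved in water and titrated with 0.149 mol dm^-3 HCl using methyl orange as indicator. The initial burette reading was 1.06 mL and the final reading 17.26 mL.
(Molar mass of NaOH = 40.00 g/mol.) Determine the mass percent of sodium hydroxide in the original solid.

81.8 %

NaOH + HCl → NaCl + H2O
n(HCl) = 0.0162 L × 0.149 mol/L = 2.41 × 10^-3 mol
n(NaOH) = 2.41 × 10^-3 mol (1:1 ratio)
mass of NaOH = 2.41 × 10^-3 × 40.00 g/mol = 0.0966 g
% NaOH = 0.0966 / 0.118 × 100 = 81.8 %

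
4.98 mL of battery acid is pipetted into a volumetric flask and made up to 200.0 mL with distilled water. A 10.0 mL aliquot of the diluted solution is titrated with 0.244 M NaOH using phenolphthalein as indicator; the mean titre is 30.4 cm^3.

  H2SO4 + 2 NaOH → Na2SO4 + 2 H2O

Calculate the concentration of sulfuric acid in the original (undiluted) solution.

n(NaOH) = 0.0304 × 0.244 = 7.42 × 10^-3 mol
From the 1:2 ratio, n(H2SO4) in the aliquot = 1/2 × 7.42 × 10^-3 = 3.71 × 10^-3 mol
[H2SO4]_dilute = 3.71 × 10^-3 / 0.0100 = 0.371 mol/L
Dilution factor = 200.0 / 4.98 = 40.16
[H2SO4]_stock = 0.371 × 40.16 = 14.9 mol/L

14.9 M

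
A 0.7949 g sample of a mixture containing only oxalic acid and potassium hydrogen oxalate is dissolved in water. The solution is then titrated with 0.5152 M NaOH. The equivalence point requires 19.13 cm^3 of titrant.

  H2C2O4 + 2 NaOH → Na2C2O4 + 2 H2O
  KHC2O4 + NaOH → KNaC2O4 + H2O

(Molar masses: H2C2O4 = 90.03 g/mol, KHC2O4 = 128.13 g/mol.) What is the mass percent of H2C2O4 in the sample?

31.88 %

n(NaOH) = 0.01913 × 0.5152 = 9.856 × 10^-3 mol
Let x = n(H2C2O4), y = n(KHC2O4).
Titrant: 2x + 1y = 9.856 × 10^-3;  mass: 90.03x + 128.13y = 0.7949
Solving, x = 2.815 × 10^-3 mol, y = 4.226 × 10^-3 mol
mass of H2C2O4 = 2.815 × 10^-3 × 90.03 = 0.2534 g
% H2C2O4 = 0.2534 / 0.7949 × 100 = 31.88 %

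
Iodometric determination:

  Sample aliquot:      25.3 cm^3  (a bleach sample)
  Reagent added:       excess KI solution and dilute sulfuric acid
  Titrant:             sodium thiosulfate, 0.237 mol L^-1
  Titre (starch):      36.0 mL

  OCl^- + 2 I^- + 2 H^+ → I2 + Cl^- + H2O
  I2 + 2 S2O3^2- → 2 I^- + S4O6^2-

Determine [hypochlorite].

n(S2O3^2-) = 0.0360 × 0.237 = 8.53 × 10^-3 mol
n(I2) = n(S2O3^2-)/2 = 4.27 × 10^-3 mol
n(OCl^-) in the aliquot = 4.27 × 10^-3 mol (1:1 ratio)
[OCl^-] = 4.27 × 10^-3 / 0.0253 = 0.169 mol/L

0.169 mol/L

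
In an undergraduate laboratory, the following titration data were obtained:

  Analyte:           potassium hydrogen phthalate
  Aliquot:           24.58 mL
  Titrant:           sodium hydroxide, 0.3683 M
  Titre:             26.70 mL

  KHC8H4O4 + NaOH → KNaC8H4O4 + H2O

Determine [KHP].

0.4001 M

n(NaOH) = 0.02670 L × 0.3683 mol/L = 9.834 × 10^-3 mol
n(KHC8H4O4) = 9.834 × 10^-3 mol (1:1 mole ratio)
[KHC8H4O4] = 9.834 × 10^-3 mol / 0.02458 L = 0.4001 mol/L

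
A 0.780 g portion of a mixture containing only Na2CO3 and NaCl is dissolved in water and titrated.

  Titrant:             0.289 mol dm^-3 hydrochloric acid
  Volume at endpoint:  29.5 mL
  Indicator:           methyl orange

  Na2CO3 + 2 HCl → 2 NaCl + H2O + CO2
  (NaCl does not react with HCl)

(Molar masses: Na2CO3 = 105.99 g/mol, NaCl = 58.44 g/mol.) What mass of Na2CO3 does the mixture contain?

0.452 g

n(HCl) = 0.0295 × 0.289 = 8.53 × 10^-3 mol
Let x = n(Na2CO3), y = n(NaCl).
Titrant: 2x = 8.53 × 10^-3;  mass: 105.99x + 58.44y = 0.780
Solving, x = 4.26 × 10^-3 mol, y = 5.62 × 10^-3 mol
mass of Na2CO3 = 4.26 × 10^-3 × 105.99 = 0.452 g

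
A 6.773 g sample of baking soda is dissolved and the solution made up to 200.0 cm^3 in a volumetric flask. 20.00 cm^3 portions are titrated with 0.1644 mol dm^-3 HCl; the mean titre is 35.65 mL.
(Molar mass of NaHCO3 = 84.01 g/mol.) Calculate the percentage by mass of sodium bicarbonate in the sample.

72.70 %

NaHCO3 + HCl → NaCl + H2O + CO2
n(HCl) per titration = 0.03565 × 0.1644 = 5.861 × 10^-3 mol
n(NaHCO3) in each aliquot = 5.861 × 10^-3 mol (1:1 ratio)
n(NaHCO3) in the whole flask = 5.861 × 10^-3 × 200.0/20.00 = 0.05861 mol
mass of NaHCO3 = 0.05861 × 84.01 = 4.924 g
% NaHCO3 = 4.924 / 6.773 × 100 = 72.70 %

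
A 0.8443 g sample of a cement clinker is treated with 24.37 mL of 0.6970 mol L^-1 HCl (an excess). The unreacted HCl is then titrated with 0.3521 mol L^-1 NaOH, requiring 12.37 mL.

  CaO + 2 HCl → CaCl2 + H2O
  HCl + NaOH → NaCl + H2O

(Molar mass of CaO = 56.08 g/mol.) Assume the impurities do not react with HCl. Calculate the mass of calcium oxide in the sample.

0.3542 g

n(HCl) added = 0.02437 × 0.6970 = 0.01699 mol
n(NaOH) used in back-titration = 0.01237 × 0.3521 = 4.355 × 10^-3 mol
n(HCl) left over = 4.355 × 10^-3 mol (1:1 ratio)
n(HCl) consumed by analyte = 0.01699 − 4.355 × 10^-3 = 0.01263 mol
From the 1:2 ratio, n(CaO) = 1/2 × 0.01263 = 6.315 × 10^-3 mol
mass of CaO = 6.315 × 10^-3 × 56.08 = 0.3542 g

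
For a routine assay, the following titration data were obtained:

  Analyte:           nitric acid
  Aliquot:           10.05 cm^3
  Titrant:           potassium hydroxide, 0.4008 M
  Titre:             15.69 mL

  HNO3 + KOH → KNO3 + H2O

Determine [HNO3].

0.6257 M

n(KOH) = 0.01569 L × 0.4008 mol/L = 6.289 × 10^-3 mol
n(HNO3) = 6.289 × 10^-3 mol (1:1 mole ratio)
[HNO3] = 6.289 × 10^-3 mol / 0.01005 L = 0.6257 mol/L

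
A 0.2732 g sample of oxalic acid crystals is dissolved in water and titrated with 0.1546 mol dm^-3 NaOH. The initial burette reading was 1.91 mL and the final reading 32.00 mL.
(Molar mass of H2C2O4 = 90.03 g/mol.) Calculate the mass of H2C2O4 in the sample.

0.2094 g

H2C2O4 + 2 NaOH → Na2C2O4 + 2 H2O
n(NaOH) = 0.03009 L × 0.1546 mol/L = 4.652 × 10^-3 mol
From the 1:2 ratio, n(H2C2O4) = 1/2 × 4.652 × 10^-3 = 2.326 × 10^-3 mol
mass of H2C2O4 = 2.326 × 10^-3 × 90.03 g/mol = 0.2094 g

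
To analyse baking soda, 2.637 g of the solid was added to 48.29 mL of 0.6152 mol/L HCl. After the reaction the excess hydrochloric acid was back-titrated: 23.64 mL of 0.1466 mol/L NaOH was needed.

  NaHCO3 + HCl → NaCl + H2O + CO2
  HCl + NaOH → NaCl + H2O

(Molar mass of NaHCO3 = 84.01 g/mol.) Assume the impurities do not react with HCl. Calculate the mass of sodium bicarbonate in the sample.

n(HCl) added = 0.04829 × 0.6152 = 0.02971 mol
n(NaOH) used in back-titration = 0.02364 × 0.1466 = 3.466 × 10^-3 mol
n(HCl) left over = 3.466 × 10^-3 mol (1:1 ratio)
n(HCl) consumed by analyte = 0.02971 − 3.466 × 10^-3 = 0.02624 mol
n(NaHCO3) = 0.02624 mol (1:1 ratio)
mass of NaHCO3 = 0.02624 × 84.01 = 2.205 g

2.205 g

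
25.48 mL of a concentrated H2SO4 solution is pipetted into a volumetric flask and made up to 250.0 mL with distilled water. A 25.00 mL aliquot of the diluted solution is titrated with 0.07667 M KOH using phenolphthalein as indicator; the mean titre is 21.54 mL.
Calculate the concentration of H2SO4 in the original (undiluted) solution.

0.3241 M

H2SO4 + 2 KOH → K2SO4 + 2 H2O
n(KOH) = 0.02154 × 0.07667 = 1.651 × 10^-3 mol
From the 1:2 ratio, n(H2SO4) in the aliquot = 1/2 × 1.651 × 10^-3 = 8.257 × 10^-4 mol
[H2SO4]_dilute = 8.257 × 10^-4 / 0.02500 = 0.03303 mol/L
Dilution factor = 250.0 / 25.48 = 9.812
[H2SO4]_stock = 0.03303 × 9.812 = 0.3241 mol/L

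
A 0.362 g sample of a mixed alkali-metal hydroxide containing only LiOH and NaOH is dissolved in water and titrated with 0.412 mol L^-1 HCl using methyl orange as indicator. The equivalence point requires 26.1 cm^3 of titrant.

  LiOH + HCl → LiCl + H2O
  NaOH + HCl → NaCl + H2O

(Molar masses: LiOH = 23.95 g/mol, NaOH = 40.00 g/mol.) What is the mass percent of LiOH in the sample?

n(HCl) = 0.0261 × 0.412 = 0.0108 mol
Let x = n(LiOH), y = n(NaOH).
Titrant: 1x + 1y = 0.0108;  mass: 23.95x + 40.00y = 0.362
Solving, x = 4.24 × 10^-3 mol, y = 6.51 × 10^-3 mol
mass of LiOH = 4.24 × 10^-3 × 23.95 = 0.102 g
% LiOH = 0.102 / 0.362 × 100 = 28.1 %

28.1 %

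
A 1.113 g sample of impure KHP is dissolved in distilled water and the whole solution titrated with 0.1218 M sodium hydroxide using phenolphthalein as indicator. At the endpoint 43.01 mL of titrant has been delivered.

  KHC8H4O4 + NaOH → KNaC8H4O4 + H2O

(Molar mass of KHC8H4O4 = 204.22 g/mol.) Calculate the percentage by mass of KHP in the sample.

96.12 %

n(NaOH) = 0.04301 L × 0.1218 mol/L = 5.239 × 10^-3 mol
n(KHC8H4O4) = 5.239 × 10^-3 mol (1:1 ratio)
mass of KHC8H4O4 = 5.239 × 10^-3 × 204.22 g/mol = 1.070 g
% KHC8H4O4 = 1.070 / 1.113 × 100 = 96.12 %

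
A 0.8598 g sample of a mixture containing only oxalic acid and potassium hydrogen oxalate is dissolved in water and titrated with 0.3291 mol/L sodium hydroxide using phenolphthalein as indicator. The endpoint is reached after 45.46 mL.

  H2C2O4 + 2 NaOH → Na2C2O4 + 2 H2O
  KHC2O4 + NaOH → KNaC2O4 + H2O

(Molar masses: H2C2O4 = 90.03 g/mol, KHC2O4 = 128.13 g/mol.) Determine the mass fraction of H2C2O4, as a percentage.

66.59 %

n(NaOH) = 0.04546 × 0.3291 = 0.01496 mol
Let x = n(H2C2O4), y = n(KHC2O4).
Titrant: 2x + 1y = 0.01496;  mass: 90.03x + 128.13y = 0.8598
Solving, x = 6.359 × 10^-3 mol, y = 2.242 × 10^-3 mol
mass of H2C2O4 = 6.359 × 10^-3 × 90.03 = 0.5725 g
% H2C2O4 = 0.5725 / 0.8598 × 100 = 66.59 %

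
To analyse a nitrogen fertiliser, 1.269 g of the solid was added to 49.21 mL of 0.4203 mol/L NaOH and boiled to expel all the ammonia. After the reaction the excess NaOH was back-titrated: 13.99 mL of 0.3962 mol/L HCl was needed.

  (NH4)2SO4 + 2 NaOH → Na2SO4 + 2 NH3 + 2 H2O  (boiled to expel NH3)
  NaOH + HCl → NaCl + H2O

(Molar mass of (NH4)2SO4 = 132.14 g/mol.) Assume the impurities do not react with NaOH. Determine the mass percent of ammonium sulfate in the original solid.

78.83 %

n(NaOH) added = 0.04921 × 0.4203 = 0.02068 mol
n(HCl) used in back-titration = 0.01399 × 0.3962 = 5.543 × 10^-3 mol
n(NaOH) left over = 5.543 × 10^-3 mol (1:1 ratio)
n(NaOH) consumed by analyte = 0.02068 − 5.543 × 10^-3 = 0.01514 mol
From the 1:2 ratio, n((NH4)2SO4) = 1/2 × 0.01514 = 7.570 × 10^-3 mol
mass of (NH4)2SO4 = 7.570 × 10^-3 × 132.14 = 1.000 g
% (NH4)2SO4 = 1.000 / 1.269 × 100 = 78.83 %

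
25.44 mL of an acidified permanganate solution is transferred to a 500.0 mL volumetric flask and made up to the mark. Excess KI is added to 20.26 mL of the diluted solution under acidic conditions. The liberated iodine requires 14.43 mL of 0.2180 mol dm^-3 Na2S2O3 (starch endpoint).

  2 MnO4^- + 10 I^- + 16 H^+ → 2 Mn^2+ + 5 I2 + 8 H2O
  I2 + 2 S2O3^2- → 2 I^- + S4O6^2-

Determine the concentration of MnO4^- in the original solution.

0.6103 mol/L

n(S2O3^2-) = 0.01443 × 0.2180 = 3.146 × 10^-3 mol
n(I2) = n(S2O3^2-)/2 = 1.573 × 10^-3 mol
From the 2:5 ratio, n(MnO4^-) in the aliquot = 2/5 × 1.573 × 10^-3 = 6.291 × 10^-4 mol
[MnO4^-]_dilute = 6.291 × 10^-4 / 0.02026 = 0.03105 mol/L
[MnO4^-]_original = 0.03105 × 500.0/25.44 = 0.6103 mol/L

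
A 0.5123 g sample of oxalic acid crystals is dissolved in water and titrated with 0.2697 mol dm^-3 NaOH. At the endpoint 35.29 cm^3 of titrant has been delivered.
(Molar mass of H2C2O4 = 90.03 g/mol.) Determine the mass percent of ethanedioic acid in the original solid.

83.63 %

H2C2O4 + 2 NaOH → Na2C2O4 + 2 H2O
n(NaOH) = 0.03529 L × 0.2697 mol/L = 9.518 × 10^-3 mol
From the 1:2 ratio, n(H2C2O4) = 1/2 × 9.518 × 10^-3 = 4.759 × 10^-3 mol
mass of H2C2O4 = 4.759 × 10^-3 × 90.03 g/mol = 0.4284 g
% H2C2O4 = 0.4284 / 0.5123 × 100 = 83.63 %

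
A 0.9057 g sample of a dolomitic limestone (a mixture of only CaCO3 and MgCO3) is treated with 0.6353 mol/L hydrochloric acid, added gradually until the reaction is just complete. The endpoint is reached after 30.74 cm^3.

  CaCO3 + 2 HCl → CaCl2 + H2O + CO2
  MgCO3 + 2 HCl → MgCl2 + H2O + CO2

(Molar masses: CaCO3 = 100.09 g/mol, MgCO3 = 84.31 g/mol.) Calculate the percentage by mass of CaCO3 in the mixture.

n(HCl) = 0.03074 × 0.6353 = 0.01953 mol
Let x = n(CaCO3), y = n(MgCO3).
Titrant: 2x + 2y = 0.01953;  mass: 100.09x + 84.31y = 0.9057
Solving, x = 5.225 × 10^-3 mol, y = 4.540 × 10^-3 mol
mass of CaCO3 = 5.225 × 10^-3 × 100.09 = 0.5230 g
% CaCO3 = 0.5230 / 0.9057 × 100 = 57.74 %

57.74 %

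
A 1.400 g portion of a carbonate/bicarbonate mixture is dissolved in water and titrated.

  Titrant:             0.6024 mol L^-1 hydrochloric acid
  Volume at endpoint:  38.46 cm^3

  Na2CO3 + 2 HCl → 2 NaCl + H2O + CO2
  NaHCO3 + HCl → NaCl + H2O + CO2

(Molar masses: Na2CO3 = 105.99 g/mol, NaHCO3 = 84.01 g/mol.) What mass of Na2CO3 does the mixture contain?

0.9336 g

n(HCl) = 0.03846 × 0.6024 = 0.02317 mol
Let x = n(Na2CO3), y = n(NaHCO3).
Titrant: 2x + 1y = 0.02317;  mass: 105.99x + 84.01y = 1.400
Solving, x = 8.808 × 10^-3 mol, y = 5.552 × 10^-3 mol
mass of Na2CO3 = 8.808 × 10^-3 × 105.99 = 0.9336 g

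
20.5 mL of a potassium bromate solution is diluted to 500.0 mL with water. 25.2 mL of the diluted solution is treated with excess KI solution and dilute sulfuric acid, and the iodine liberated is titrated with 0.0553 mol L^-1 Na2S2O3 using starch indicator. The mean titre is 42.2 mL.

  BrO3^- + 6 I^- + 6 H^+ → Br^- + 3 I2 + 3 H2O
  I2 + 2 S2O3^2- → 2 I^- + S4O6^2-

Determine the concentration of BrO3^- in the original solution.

0.376 mol/L

n(S2O3^2-) = 0.0422 × 0.0553 = 2.33 × 10^-3 mol
n(I2) = n(S2O3^2-)/2 = 1.17 × 10^-3 mol
From the 1:3 ratio, n(BrO3^-) in the aliquot = 1/3 × 1.17 × 10^-3 = 3.89 × 10^-4 mol
[BrO3^-]_dilute = 3.89 × 10^-4 / 0.0252 = 0.0154 mol/L
[BrO3^-]_original = 0.0154 × 500.0/20.5 = 0.376 mol/L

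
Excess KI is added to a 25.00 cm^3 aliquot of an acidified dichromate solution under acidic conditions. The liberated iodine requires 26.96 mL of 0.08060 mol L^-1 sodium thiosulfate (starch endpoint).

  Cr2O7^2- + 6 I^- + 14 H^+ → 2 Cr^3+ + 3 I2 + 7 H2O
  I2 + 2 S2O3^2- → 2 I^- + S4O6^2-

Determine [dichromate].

0.01449 mol/L

n(S2O3^2-) = 0.02696 × 0.08060 = 2.173 × 10^-3 mol
n(I2) = n(S2O3^2-)/2 = 1.086 × 10^-3 mol
From the 1:3 ratio, n(Cr2O7^2-) in the aliquot = 1/3 × 1.086 × 10^-3 = 3.622 × 10^-4 mol
[Cr2O7^2-] = 3.622 × 10^-4 / 0.02500 = 0.01449 mol/L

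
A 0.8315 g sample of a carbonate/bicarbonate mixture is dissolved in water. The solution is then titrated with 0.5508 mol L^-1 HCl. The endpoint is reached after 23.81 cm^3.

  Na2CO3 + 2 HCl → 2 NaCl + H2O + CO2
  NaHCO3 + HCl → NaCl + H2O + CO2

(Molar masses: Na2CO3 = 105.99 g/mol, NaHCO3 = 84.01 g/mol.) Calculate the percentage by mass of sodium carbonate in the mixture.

n(HCl) = 0.02381 × 0.5508 = 0.01311 mol
Let x = n(Na2CO3), y = n(NaHCO3).
Titrant: 2x + 1y = 0.01311;  mass: 105.99x + 84.01y = 0.8315
Solving, x = 4.357 × 10^-3 mol, y = 4.401 × 10^-3 mol
mass of Na2CO3 = 4.357 × 10^-3 × 105.99 = 0.4618 g
% Na2CO3 = 0.4618 / 0.8315 × 100 = 55.54 %

55.54 %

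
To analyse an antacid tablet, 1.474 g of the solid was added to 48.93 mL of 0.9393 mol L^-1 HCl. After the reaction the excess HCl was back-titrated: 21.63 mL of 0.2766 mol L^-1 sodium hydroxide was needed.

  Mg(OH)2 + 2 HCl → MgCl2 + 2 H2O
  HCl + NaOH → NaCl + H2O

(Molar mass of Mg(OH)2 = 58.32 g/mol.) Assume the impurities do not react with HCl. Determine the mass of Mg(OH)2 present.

1.166 g

n(HCl) added = 0.04893 × 0.9393 = 0.04596 mol
n(NaOH) used in back-titration = 0.02163 × 0.2766 = 5.983 × 10^-3 mol
n(HCl) left over = 5.983 × 10^-3 mol (1:1 ratio)
n(HCl) consumed by analyte = 0.04596 − 5.983 × 10^-3 = 0.03998 mol
From the 1:2 ratio, n(Mg(OH)2) = 1/2 × 0.03998 = 0.01999 mol
mass of Mg(OH)2 = 0.01999 × 58.32 = 1.166 g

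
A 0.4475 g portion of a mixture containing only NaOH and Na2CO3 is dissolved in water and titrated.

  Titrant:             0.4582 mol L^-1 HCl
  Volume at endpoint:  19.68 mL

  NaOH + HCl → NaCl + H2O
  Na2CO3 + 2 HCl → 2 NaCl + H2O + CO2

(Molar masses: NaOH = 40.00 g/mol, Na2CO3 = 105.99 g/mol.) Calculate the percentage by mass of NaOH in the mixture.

20.89 %

n(HCl) = 0.01968 × 0.4582 = 9.017 × 10^-3 mol
Let x = n(NaOH), y = n(Na2CO3).
Titrant: 1x + 2y = 9.017 × 10^-3;  mass: 40.00x + 105.99y = 0.4475
Solving, x = 2.338 × 10^-3 mol, y = 3.340 × 10^-3 mol
mass of NaOH = 2.338 × 10^-3 × 40.00 = 0.09350 g
% NaOH = 0.09350 / 0.4475 × 100 = 20.89 %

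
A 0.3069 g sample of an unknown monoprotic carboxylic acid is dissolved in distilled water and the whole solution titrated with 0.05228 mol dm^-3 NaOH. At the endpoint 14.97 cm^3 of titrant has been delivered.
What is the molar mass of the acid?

n(NaOH) = 0.01497 L × 0.05228 mol/L = 7.826 × 10^-4 mol
n(HA) = 7.826 × 10^-4 mol (1:1 ratio)
M = m / n = 0.3069 g / 7.826 × 10^-4 mol = 392.1 g/mol

392.1 g/mol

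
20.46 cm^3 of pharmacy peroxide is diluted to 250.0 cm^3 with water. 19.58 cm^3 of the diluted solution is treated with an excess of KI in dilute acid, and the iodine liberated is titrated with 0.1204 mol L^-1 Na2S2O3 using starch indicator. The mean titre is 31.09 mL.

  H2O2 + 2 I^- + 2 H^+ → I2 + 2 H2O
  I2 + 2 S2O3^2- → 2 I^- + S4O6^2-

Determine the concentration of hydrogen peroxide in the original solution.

n(S2O3^2-) = 0.03109 × 0.1204 = 3.743 × 10^-3 mol
n(I2) = n(S2O3^2-)/2 = 1.872 × 10^-3 mol
n(H2O2) in the aliquot = 1.872 × 10^-3 mol (1:1 ratio)
[H2O2]_dilute = 1.872 × 10^-3 / 0.01958 = 0.09559 mol/L
[H2O2]_original = 0.09559 × 250.0/20.46 = 1.168 mol/L

1.168 mol/L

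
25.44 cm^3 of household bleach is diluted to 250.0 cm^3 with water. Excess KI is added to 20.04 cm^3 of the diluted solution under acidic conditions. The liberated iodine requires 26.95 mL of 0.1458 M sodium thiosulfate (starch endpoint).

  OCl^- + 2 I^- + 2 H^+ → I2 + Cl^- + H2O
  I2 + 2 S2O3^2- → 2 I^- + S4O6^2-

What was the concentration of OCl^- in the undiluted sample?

n(S2O3^2-) = 0.02695 × 0.1458 = 3.929 × 10^-3 mol
n(I2) = n(S2O3^2-)/2 = 1.965 × 10^-3 mol
n(OCl^-) in the aliquot = 1.965 × 10^-3 mol (1:1 ratio)
[OCl^-]_dilute = 1.965 × 10^-3 / 0.02004 = 0.09804 mol/L
[OCl^-]_original = 0.09804 × 250.0/25.44 = 0.9634 mol/L

0.9634 M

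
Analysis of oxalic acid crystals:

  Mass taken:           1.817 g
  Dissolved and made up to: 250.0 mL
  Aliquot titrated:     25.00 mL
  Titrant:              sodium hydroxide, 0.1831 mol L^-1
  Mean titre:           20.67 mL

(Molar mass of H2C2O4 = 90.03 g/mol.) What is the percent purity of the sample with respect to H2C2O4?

93.76 %

H2C2O4 + 2 NaOH → Na2C2O4 + 2 H2O
n(NaOH) per titration = 0.02067 × 0.1831 = 3.785 × 10^-3 mol
From the 1:2 ratio, n(H2C2O4) in each aliquot = 1/2 × 3.785 × 10^-3 = 1.892 × 10^-3 mol
n(H2C2O4) in the whole flask = 1.892 × 10^-3 × 250.0/25.00 = 0.01892 mol
mass of H2C2O4 = 0.01892 × 90.03 = 1.704 g
% H2C2O4 = 1.704 / 1.817 × 100 = 93.76 %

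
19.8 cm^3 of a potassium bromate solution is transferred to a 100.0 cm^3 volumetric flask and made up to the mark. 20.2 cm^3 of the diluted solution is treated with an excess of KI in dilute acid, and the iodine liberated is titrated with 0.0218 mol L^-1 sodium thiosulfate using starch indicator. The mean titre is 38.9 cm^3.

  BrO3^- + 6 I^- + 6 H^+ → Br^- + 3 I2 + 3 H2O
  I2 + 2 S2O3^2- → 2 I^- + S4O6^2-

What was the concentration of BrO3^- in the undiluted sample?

n(S2O3^2-) = 0.0389 × 0.0218 = 8.48 × 10^-4 mol
n(I2) = n(S2O3^2-)/2 = 4.24 × 10^-4 mol
From the 1:3 ratio, n(BrO3^-) in the aliquot = 1/3 × 4.24 × 10^-4 = 1.41 × 10^-4 mol
[BrO3^-]_dilute = 1.41 × 10^-4 / 0.0202 = 0.00700 mol/L
[BrO3^-]_original = 0.00700 × 100.0/19.8 = 0.0353 mol/L

0.0353 mol/L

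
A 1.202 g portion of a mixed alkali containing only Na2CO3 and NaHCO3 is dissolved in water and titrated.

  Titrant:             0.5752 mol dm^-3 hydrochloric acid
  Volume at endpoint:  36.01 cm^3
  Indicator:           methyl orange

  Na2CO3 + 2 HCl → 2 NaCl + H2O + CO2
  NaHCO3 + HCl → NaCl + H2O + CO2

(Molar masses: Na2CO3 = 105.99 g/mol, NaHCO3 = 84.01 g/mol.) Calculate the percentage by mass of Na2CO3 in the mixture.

76.49 %

n(HCl) = 0.03601 × 0.5752 = 0.02071 mol
Let x = n(Na2CO3), y = n(NaHCO3).
Titrant: 2x + 1y = 0.02071;  mass: 105.99x + 84.01y = 1.202
Solving, x = 8.675 × 10^-3 mol, y = 3.363 × 10^-3 mol
mass of Na2CO3 = 8.675 × 10^-3 × 105.99 = 0.9194 g
% Na2CO3 = 0.9194 / 1.202 × 100 = 76.49 %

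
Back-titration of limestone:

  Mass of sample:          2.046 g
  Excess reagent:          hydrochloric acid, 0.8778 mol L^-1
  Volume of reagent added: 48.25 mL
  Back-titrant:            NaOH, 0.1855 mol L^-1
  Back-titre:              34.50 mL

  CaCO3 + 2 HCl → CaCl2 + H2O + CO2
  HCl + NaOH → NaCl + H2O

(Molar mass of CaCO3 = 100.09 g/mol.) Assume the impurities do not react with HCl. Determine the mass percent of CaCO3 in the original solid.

87.94 %

n(HCl) added = 0.04825 × 0.8778 = 0.04235 mol
n(NaOH) used in back-titration = 0.03450 × 0.1855 = 6.400 × 10^-3 mol
n(HCl) left over = 6.400 × 10^-3 mol (1:1 ratio)
n(HCl) consumed by analyte = 0.04235 − 6.400 × 10^-3 = 0.03595 mol
From the 1:2 ratio, n(CaCO3) = 1/2 × 0.03595 = 0.01798 mol
mass of CaCO3 = 0.01798 × 100.09 = 1.799 g
% CaCO3 = 1.799 / 2.046 × 100 = 87.94 %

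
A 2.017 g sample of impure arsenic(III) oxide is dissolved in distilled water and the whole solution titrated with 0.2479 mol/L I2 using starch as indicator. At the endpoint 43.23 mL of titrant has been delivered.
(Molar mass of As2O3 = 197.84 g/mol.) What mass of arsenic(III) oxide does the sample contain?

1.060 g

As2O3 + 2 I2 + 2 H2O → As2O5 + 4 HI
n(I2) = 0.04323 L × 0.2479 mol/L = 0.01072 mol
From the 1:2 ratio, n(As2O3) = 1/2 × 0.01072 = 5.358 × 10^-3 mol
mass of As2O3 = 5.358 × 10^-3 × 197.84 g/mol = 1.060 g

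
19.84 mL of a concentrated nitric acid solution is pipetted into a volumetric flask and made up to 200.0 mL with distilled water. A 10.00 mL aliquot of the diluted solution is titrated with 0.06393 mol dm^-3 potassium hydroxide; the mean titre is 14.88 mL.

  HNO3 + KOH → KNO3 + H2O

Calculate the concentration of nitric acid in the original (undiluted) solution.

0.9589 mol/L

n(KOH) = 0.01488 × 0.06393 = 9.513 × 10^-4 mol
n(HNO3) in the aliquot = 9.513 × 10^-4 mol (1:1 ratio)
[HNO3]_dilute = 9.513 × 10^-4 / 0.01000 = 0.09513 mol/L
Dilution factor = 200.0 / 19.84 = 10.08
[HNO3]_stock = 0.09513 × 10.08 = 0.9589 mol/L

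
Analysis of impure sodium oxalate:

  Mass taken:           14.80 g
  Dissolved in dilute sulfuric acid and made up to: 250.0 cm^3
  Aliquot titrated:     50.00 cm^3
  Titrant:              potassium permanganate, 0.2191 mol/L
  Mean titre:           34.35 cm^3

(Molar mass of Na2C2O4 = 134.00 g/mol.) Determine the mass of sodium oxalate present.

12.61 g

2 MnO4^- + 5 C2O4^2- + 16 H^+ → 2 Mn^2+ + 10 CO2 + 8 H2O
n(KMnO4) per titration = 0.03435 × 0.2191 = 7.526 × 10^-3 mol
From the 5:2 ratio, n(Na2C2O4) in each aliquot = 5/2 × 7.526 × 10^-3 = 0.01882 mol
n(Na2C2O4) in the whole flask = 0.01882 × 250.0/50.00 = 0.09408 mol
mass of Na2C2O4 = 0.09408 × 134.00 = 12.61 g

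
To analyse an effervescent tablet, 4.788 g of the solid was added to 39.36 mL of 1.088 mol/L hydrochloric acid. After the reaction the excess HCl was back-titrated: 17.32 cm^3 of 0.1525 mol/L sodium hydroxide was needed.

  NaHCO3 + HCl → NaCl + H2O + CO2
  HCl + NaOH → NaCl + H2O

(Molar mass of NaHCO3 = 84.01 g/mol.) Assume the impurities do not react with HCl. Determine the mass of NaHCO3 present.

3.376 g

n(HCl) added = 0.03936 × 1.088 = 0.04282 mol
n(NaOH) used in back-titration = 0.01732 × 0.1525 = 2.641 × 10^-3 mol
n(HCl) left over = 2.641 × 10^-3 mol (1:1 ratio)
n(HCl) consumed by analyte = 0.04282 − 2.641 × 10^-3 = 0.04018 mol
n(NaHCO3) = 0.04018 mol (1:1 ratio)
mass of NaHCO3 = 0.04018 × 84.01 = 3.376 g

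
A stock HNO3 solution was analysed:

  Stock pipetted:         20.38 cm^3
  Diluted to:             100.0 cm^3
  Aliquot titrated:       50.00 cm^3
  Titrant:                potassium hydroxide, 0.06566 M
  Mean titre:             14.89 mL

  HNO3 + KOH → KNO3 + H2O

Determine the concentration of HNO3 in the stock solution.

0.09594 M

n(KOH) = 0.01489 × 0.06566 = 9.777 × 10^-4 mol
n(HNO3) in the aliquot = 9.777 × 10^-4 mol (1:1 ratio)
[HNO3]_dilute = 9.777 × 10^-4 / 0.05000 = 0.01955 mol/L
Dilution factor = 100.0 / 20.38 = 4.907
[HNO3]_stock = 0.01955 × 4.907 = 0.09594 mol/L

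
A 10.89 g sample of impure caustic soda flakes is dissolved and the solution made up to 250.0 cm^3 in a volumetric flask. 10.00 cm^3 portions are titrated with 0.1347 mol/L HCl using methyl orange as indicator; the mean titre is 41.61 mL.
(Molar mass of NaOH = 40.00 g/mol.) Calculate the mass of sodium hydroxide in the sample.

5.605 g

NaOH + HCl → NaCl + H2O
n(HCl) per titration = 0.04161 × 0.1347 = 5.605 × 10^-3 mol
n(NaOH) in each aliquot = 5.605 × 10^-3 mol (1:1 ratio)
n(NaOH) in the whole flask = 5.605 × 10^-3 × 250.0/10.00 = 0.1401 mol
mass of NaOH = 0.1401 × 40.00 = 5.605 g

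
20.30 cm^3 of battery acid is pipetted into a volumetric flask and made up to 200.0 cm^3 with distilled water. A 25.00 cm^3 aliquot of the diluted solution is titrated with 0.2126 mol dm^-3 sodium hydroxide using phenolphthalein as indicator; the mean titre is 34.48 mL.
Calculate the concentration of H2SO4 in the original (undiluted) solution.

1.444 mol/L

H2SO4 + 2 NaOH → Na2SO4 + 2 H2O
n(NaOH) = 0.03448 × 0.2126 = 7.330 × 10^-3 mol
From the 1:2 ratio, n(H2SO4) in the aliquot = 1/2 × 7.330 × 10^-3 = 3.665 × 10^-3 mol
[H2SO4]_dilute = 3.665 × 10^-3 / 0.02500 = 0.1466 mol/L
Dilution factor = 200.0 / 20.30 = 9.852
[H2SO4]_stock = 0.1466 × 9.852 = 1.444 mol/L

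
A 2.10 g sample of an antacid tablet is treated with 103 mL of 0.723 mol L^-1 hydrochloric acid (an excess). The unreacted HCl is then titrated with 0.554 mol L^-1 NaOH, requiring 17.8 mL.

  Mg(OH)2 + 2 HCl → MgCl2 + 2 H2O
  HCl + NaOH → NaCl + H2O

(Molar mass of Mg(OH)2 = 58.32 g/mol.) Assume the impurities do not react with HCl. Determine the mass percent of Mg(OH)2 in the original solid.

n(HCl) added = 0.103 × 0.723 = 0.0745 mol
n(NaOH) used in back-titration = 0.0178 × 0.554 = 9.86 × 10^-3 mol
n(HCl) left over = 9.86 × 10^-3 mol (1:1 ratio)
n(HCl) consumed by analyte = 0.0745 − 9.86 × 10^-3 = 0.0646 mol
From the 1:2 ratio, n(Mg(OH)2) = 1/2 × 0.0646 = 0.0323 mol
mass of Mg(OH)2 = 0.0323 × 58.32 = 1.88 g
% Mg(OH)2 = 1.88 / 2.10 × 100 = 89.7 %

89.7 %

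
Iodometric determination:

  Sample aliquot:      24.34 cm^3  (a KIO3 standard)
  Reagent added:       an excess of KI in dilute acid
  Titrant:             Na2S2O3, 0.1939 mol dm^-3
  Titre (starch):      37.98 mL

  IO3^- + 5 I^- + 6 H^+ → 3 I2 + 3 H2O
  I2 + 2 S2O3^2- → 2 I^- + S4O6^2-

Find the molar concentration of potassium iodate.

n(S2O3^2-) = 0.03798 × 0.1939 = 7.364 × 10^-3 mol
n(I2) = n(S2O3^2-)/2 = 3.682 × 10^-3 mol
From the 1:3 ratio, n(IO3^-) in the aliquot = 1/3 × 3.682 × 10^-3 = 1.227 × 10^-3 mol
[IO3^-] = 1.227 × 10^-3 / 0.02434 = 0.05043 mol/L

0.05043 mol/L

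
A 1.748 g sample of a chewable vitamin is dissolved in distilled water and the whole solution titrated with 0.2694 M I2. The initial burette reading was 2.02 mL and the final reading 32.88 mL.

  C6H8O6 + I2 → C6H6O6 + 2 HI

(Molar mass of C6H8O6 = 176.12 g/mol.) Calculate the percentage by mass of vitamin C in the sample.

83.76 %

n(I2) = 0.03086 L × 0.2694 mol/L = 8.314 × 10^-3 mol
n(C6H8O6) = 8.314 × 10^-3 mol (1:1 ratio)
mass of C6H8O6 = 8.314 × 10^-3 × 176.12 g/mol = 1.464 g
% C6H8O6 = 1.464 / 1.748 × 100 = 83.76 %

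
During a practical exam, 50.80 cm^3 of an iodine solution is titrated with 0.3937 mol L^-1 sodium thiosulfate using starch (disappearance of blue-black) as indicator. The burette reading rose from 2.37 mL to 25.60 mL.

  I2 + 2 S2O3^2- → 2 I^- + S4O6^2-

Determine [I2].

0.09002 mol/L

n(Na2S2O3) = 0.02323 L × 0.3937 mol/L = 9.146 × 10^-3 mol
From the 1:2 mole ratio, n(I2) = 1/2 × 9.146 × 10^-3 = 4.573 × 10^-3 mol
[I2] = 4.573 × 10^-3 mol / 0.05080 L = 0.09002 mol/L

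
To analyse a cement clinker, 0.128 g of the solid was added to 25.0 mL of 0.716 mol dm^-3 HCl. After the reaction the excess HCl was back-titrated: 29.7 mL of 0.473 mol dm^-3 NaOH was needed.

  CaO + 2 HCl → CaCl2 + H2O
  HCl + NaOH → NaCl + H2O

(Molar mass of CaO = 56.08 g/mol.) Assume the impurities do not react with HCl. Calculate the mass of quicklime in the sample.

n(HCl) added = 0.0250 × 0.716 = 0.0179 mol
n(NaOH) used in back-titration = 0.0297 × 0.473 = 0.0140 mol
n(HCl) left over = 0.0140 mol (1:1 ratio)
n(HCl) consumed by analyte = 0.0179 − 0.0140 = 3.85 × 10^-3 mol
From the 1:2 ratio, n(CaO) = 1/2 × 3.85 × 10^-3 = 1.93 × 10^-3 mol
mass of CaO = 1.93 × 10^-3 × 56.08 = 0.108 g

0.108 g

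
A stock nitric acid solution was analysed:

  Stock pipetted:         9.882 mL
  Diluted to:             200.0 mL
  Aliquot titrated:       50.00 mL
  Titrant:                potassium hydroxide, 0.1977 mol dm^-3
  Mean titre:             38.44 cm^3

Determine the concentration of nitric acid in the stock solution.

3.076 mol/L

HNO3 + KOH → KNO3 + H2O
n(KOH) = 0.03844 × 0.1977 = 7.600 × 10^-3 mol
n(HNO3) in the aliquot = 7.600 × 10^-3 mol (1:1 ratio)
[HNO3]_dilute = 7.600 × 10^-3 / 0.05000 = 0.1520 mol/L
Dilution factor = 200.0 / 9.882 = 20.24
[HNO3]_stock = 0.1520 × 20.24 = 3.076 mol/L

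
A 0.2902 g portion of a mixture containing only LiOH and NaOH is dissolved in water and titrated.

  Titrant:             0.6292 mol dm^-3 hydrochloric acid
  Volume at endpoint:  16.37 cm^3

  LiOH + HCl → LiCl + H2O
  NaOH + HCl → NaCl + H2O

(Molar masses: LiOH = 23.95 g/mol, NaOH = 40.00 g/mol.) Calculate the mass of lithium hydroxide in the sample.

n(HCl) = 0.01637 × 0.6292 = 0.01030 mol
Let x = n(LiOH), y = n(NaOH).
Titrant: 1x + 1y = 0.01030;  mass: 23.95x + 40.00y = 0.2902
Solving, x = 7.589 × 10^-3 mol, y = 2.711 × 10^-3 mol
mass of LiOH = 7.589 × 10^-3 × 23.95 = 0.1818 g

0.1818 g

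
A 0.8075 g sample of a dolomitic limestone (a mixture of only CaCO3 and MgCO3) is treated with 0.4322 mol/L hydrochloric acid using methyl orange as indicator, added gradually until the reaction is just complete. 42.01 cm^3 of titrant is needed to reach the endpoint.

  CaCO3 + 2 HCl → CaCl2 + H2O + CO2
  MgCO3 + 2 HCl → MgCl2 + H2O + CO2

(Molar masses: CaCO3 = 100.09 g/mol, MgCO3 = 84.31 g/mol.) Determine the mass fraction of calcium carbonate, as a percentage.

n(HCl) = 0.04201 × 0.4322 = 0.01816 mol
Let x = n(CaCO3), y = n(MgCO3).
Titrant: 2x + 2y = 0.01816;  mass: 100.09x + 84.31y = 0.8075
Solving, x = 2.668 × 10^-3 mol, y = 6.410 × 10^-3 mol
mass of CaCO3 = 2.668 × 10^-3 × 100.09 = 0.2671 g
% CaCO3 = 0.2671 / 0.8075 × 100 = 33.07 %

33.07 %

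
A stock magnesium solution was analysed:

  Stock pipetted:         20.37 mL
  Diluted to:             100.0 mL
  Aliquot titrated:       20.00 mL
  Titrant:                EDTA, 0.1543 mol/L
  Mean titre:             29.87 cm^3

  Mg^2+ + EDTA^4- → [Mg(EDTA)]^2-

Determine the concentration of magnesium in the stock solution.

n(EDTA) = 0.02987 × 0.1543 = 4.609 × 10^-3 mol
n(Mg2+) in the aliquot = 4.609 × 10^-3 mol (1:1 ratio)
[Mg2+]_dilute = 4.609 × 10^-3 / 0.02000 = 0.2304 mol/L
Dilution factor = 100.0 / 20.37 = 4.909
[Mg2+]_stock = 0.2304 × 4.909 = 1.131 mol/L

1.131 mol/L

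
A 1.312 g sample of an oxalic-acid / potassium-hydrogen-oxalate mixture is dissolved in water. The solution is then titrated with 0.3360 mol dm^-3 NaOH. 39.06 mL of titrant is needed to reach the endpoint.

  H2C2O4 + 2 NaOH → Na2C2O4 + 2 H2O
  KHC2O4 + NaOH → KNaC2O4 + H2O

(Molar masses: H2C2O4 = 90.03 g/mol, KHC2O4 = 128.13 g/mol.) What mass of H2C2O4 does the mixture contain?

0.2002 g

n(NaOH) = 0.03906 × 0.3360 = 0.01312 mol
Let x = n(H2C2O4), y = n(KHC2O4).
Titrant: 2x + 1y = 0.01312;  mass: 90.03x + 128.13y = 1.312
Solving, x = 2.223 × 10^-3 mol, y = 8.677 × 10^-3 mol
mass of H2C2O4 = 2.223 × 10^-3 × 90.03 = 0.2002 g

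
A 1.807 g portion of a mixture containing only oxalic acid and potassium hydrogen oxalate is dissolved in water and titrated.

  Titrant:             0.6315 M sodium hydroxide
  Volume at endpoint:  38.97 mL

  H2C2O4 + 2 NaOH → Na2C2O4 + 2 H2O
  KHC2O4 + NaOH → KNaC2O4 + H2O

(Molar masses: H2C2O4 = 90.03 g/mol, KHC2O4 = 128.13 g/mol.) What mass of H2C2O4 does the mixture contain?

n(NaOH) = 0.03897 × 0.6315 = 0.02461 mol
Let x = n(H2C2O4), y = n(KHC2O4).
Titrant: 2x + 1y = 0.02461;  mass: 90.03x + 128.13y = 1.807
Solving, x = 8.099 × 10^-3 mol, y = 8.412 × 10^-3 mol
mass of H2C2O4 = 8.099 × 10^-3 × 90.03 = 0.7291 g

0.7291 g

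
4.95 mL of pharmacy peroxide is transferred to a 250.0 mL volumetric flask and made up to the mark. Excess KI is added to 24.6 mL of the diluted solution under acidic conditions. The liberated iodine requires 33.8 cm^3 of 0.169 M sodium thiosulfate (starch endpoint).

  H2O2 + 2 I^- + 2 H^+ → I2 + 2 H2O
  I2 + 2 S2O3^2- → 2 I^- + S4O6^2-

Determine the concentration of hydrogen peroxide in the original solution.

5.86 M

n(S2O3^2-) = 0.0338 × 0.169 = 5.71 × 10^-3 mol
n(I2) = n(S2O3^2-)/2 = 2.86 × 10^-3 mol
n(H2O2) in the aliquot = 2.86 × 10^-3 mol (1:1 ratio)
[H2O2]_dilute = 2.86 × 10^-3 / 0.0246 = 0.116 mol/L
[H2O2]_original = 0.116 × 250.0/4.95 = 5.86 mol/L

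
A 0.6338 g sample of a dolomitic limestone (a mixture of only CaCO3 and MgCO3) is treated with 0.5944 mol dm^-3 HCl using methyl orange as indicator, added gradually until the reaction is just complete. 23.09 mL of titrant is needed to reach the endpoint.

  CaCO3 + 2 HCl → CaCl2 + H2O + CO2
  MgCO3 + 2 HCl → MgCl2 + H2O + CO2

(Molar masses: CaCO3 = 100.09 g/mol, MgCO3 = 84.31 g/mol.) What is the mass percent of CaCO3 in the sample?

n(HCl) = 0.02309 × 0.5944 = 0.01372 mol
Let x = n(CaCO3), y = n(MgCO3).
Titrant: 2x + 2y = 0.01372;  mass: 100.09x + 84.31y = 0.6338
Solving, x = 3.500 × 10^-3 mol, y = 3.362 × 10^-3 mol
mass of CaCO3 = 3.500 × 10^-3 × 100.09 = 0.3503 g
% CaCO3 = 0.3503 / 0.6338 × 100 = 55.28 %

55.28 %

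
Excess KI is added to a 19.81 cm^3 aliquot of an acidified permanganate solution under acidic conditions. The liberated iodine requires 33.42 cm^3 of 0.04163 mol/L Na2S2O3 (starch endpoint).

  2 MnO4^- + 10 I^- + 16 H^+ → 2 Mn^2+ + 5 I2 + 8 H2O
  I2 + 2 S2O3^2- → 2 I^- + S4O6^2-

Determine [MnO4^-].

0.01405 mol/L

n(S2O3^2-) = 0.03342 × 0.04163 = 1.391 × 10^-3 mol
n(I2) = n(S2O3^2-)/2 = 6.956 × 10^-4 mol
From the 2:5 ratio, n(MnO4^-) in the aliquot = 2/5 × 6.956 × 10^-4 = 2.783 × 10^-4 mol
[MnO4^-] = 2.783 × 10^-4 / 0.01981 = 0.01405 mol/L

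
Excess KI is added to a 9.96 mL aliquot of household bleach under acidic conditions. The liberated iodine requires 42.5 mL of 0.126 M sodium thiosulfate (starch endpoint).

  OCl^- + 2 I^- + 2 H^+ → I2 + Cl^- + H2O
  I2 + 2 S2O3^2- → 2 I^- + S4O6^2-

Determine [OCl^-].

n(S2O3^2-) = 0.0425 × 0.126 = 5.36 × 10^-3 mol
n(I2) = n(S2O3^2-)/2 = 2.68 × 10^-3 mol
n(OCl^-) in the aliquot = 2.68 × 10^-3 mol (1:1 ratio)
[OCl^-] = 2.68 × 10^-3 / 0.00996 = 0.269 mol/L

0.269 M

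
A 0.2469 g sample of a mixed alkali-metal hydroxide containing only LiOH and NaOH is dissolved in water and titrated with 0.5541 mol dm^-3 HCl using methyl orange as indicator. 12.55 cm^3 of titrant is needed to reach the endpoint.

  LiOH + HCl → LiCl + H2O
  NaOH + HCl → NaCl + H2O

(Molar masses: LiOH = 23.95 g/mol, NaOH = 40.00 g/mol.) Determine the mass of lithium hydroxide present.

0.04664 g

n(HCl) = 0.01255 × 0.5541 = 6.954 × 10^-3 mol
Let x = n(LiOH), y = n(NaOH).
Titrant: 1x + 1y = 6.954 × 10^-3;  mass: 23.95x + 40.00y = 0.2469
Solving, x = 1.948 × 10^-3 mol, y = 5.006 × 10^-3 mol
mass of LiOH = 1.948 × 10^-3 × 23.95 = 0.04664 g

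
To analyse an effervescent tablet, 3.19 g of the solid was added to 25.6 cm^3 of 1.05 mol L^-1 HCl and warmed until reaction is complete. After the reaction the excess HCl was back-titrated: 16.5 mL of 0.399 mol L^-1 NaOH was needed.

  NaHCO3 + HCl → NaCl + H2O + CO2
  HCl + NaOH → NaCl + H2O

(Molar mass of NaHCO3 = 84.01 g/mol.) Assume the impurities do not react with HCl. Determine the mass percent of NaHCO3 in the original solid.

53.5 %

n(HCl) added = 0.0256 × 1.05 = 0.0269 mol
n(NaOH) used in back-titration = 0.0165 × 0.399 = 6.58 × 10^-3 mol
n(HCl) left over = 6.58 × 10^-3 mol (1:1 ratio)
n(HCl) consumed by analyte = 0.0269 − 6.58 × 10^-3 = 0.0203 mol
n(NaHCO3) = 0.0203 mol (1:1 ratio)
mass of NaHCO3 = 0.0203 × 84.01 = 1.71 g
% NaHCO3 = 1.71 / 3.19 × 100 = 53.5 %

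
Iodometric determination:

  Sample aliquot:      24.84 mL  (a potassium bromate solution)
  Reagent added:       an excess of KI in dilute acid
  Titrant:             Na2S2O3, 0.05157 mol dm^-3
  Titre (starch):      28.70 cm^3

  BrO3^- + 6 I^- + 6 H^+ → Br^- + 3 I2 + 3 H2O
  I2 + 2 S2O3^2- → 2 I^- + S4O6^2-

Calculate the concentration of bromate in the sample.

n(S2O3^2-) = 0.02870 × 0.05157 = 1.480 × 10^-3 mol
n(I2) = n(S2O3^2-)/2 = 7.400 × 10^-4 mol
From the 1:3 ratio, n(BrO3^-) in the aliquot = 1/3 × 7.400 × 10^-4 = 2.467 × 10^-4 mol
[BrO3^-] = 2.467 × 10^-4 / 0.02484 = 0.009931 mol/L

0.009931 mol/L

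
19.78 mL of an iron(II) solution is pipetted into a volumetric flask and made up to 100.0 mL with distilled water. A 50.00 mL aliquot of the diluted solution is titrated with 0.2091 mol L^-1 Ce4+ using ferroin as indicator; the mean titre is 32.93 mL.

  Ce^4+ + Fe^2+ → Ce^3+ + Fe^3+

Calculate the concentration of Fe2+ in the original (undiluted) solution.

0.6962 mol/L

n(Ce4+) = 0.03293 × 0.2091 = 6.886 × 10^-3 mol
n(Fe2+) in the aliquot = 6.886 × 10^-3 mol (1:1 ratio)
[Fe2+]_dilute = 6.886 × 10^-3 / 0.05000 = 0.1377 mol/L
Dilution factor = 100.0 / 19.78 = 5.056
[Fe2+]_stock = 0.1377 × 5.056 = 0.6962 mol/L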